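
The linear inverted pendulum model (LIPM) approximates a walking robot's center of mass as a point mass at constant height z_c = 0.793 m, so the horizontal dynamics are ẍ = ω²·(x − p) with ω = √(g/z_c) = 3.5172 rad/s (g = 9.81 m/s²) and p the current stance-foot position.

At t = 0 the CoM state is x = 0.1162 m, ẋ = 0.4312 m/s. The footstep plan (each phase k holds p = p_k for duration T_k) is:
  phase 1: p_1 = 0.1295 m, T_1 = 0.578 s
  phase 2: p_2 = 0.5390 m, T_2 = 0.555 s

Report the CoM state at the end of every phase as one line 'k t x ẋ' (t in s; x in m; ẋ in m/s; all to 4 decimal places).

1 0.5780 0.5379 1.4991
2 1.1330 2.0059 5.3726

phase 1: p=0.1295, T=0.578, ωT=2.032942, cosh=3.883733, sinh=3.752784; start (x,ẋ)=(0.116200, 0.431200) → end (x,ẋ)=(0.537928, 1.499115)
phase 2: p=0.5390, T=0.555, ωT=1.952046, cosh=3.592533, sinh=3.450550; start (x,ẋ)=(0.537928, 1.499115) → end (x,ẋ)=(2.005857, 5.372615)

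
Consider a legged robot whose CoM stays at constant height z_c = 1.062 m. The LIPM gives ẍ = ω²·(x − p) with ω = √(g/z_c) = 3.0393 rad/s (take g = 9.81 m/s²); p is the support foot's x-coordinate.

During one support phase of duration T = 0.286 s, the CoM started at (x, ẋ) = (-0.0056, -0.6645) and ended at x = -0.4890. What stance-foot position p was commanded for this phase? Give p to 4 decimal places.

ωT = 3.0393·0.286 = 0.869240; cosh(ωT) = 1.402184, sinh(ωT) = 0.982913
x(T) = p + (x₀−p)·cosh(ωT) + (ẋ₀/ω)·sinh(ωT) ⇒ p·(1 − cosh) = x(T) − x₀·cosh − (ẋ₀/ω)·sinh
numerator   = -0.4890 − (-0.0056)·1.402184 − (-0.6645/3.0393)·0.982913 = -0.266248
denominator = 1 − 1.402184 = -0.402184
p = -0.266248 / -0.402184 = 0.6620

p = 0.6620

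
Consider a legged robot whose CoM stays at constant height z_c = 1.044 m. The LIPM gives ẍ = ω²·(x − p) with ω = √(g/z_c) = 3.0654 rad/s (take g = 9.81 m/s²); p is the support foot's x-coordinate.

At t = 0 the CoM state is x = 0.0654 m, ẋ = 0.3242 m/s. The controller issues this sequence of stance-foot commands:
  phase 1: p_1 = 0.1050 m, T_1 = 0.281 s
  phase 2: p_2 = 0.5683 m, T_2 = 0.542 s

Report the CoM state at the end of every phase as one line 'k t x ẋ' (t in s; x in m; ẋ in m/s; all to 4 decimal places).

1 0.2810 0.1526 0.3341
2 0.8230 -0.2893 -2.3235

phase 1: p=0.1050, T=0.281, ωT=0.861377, cosh=1.394499, sinh=0.971919; start (x,ẋ)=(0.065400, 0.324200) → end (x,ẋ)=(0.152569, 0.334115)
phase 2: p=0.5683, T=0.542, ωT=1.661447, cosh=2.728395, sinh=2.538531; start (x,ẋ)=(0.152569, 0.334115) → end (x,ẋ)=(-0.289289, -2.323458)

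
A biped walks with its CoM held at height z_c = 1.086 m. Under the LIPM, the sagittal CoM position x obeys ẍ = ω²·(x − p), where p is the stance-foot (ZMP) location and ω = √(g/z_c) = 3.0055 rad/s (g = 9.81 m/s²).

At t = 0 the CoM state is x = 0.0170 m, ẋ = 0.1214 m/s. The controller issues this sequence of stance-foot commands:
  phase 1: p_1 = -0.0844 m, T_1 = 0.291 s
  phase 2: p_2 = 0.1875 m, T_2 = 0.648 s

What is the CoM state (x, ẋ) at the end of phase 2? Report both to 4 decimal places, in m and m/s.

x = 0.4087, ẋ = 0.7704

phase 1: p=-0.0844, T=0.291, ωT=0.874601, cosh=1.407473, sinh=0.990444; start (x,ẋ)=(0.017000, 0.121400) → end (x,ẋ)=(0.098324, 0.472713)
phase 2: p=0.1875, T=0.648, ωT=1.947564, cosh=3.577104, sinh=3.434483; start (x,ẋ)=(0.098324, 0.472713) → end (x,ẋ)=(0.408694, 0.770442)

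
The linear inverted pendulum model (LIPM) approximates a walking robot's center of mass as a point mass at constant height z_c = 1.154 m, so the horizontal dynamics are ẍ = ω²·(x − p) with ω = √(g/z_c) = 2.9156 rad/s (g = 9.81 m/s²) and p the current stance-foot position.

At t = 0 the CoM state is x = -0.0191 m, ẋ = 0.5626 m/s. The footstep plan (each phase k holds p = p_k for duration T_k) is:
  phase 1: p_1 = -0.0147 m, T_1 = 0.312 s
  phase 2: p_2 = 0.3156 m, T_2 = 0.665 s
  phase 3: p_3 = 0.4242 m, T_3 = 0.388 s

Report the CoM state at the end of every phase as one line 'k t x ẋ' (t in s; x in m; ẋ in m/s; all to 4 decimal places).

phase 1: p=-0.0147, T=0.312, ωT=0.909667, cosh=1.443077, sinh=1.040419; start (x,ẋ)=(-0.019100, 0.562600) → end (x,ẋ)=(0.179712, 0.798528)
phase 2: p=0.3156, T=0.665, ωT=1.938874, cosh=3.547393, sinh=3.403527; start (x,ẋ)=(0.179712, 0.798528) → end (x,ẋ)=(0.765713, 1.484230)
phase 3: p=0.4242, T=0.388, ωT=1.131253, cosh=1.711083, sinh=1.388454; start (x,ẋ)=(0.765713, 1.484230) → end (x,ẋ)=(1.715370, 3.922145)

1 0.3120 0.1797 0.7985
2 0.9770 0.7657 1.4842
3 1.3650 1.7154 3.9221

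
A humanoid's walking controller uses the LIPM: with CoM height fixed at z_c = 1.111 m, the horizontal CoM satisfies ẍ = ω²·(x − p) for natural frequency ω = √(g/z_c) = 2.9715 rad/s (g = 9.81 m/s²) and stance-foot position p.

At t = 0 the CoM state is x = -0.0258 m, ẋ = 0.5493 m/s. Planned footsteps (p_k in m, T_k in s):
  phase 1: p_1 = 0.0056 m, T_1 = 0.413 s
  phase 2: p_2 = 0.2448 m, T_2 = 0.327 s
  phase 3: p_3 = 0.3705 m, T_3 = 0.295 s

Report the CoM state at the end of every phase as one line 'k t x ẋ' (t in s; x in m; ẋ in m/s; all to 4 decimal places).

1 0.4130 0.2357 0.8720
2 0.7400 0.5632 1.2865
3 1.0350 1.0722 2.3821

phase 1: p=0.0056, T=0.413, ωT=1.227229, cosh=1.852434, sinh=1.559330; start (x,ẋ)=(-0.025800, 0.549300) → end (x,ẋ)=(0.235685, 0.872048)
phase 2: p=0.2448, T=0.327, ωT=0.971680, cosh=1.510414, sinh=1.131967; start (x,ẋ)=(0.235685, 0.872048) → end (x,ẋ)=(0.563232, 1.286496)
phase 3: p=0.3705, T=0.295, ωT=0.876592, cosh=1.409449, sinh=0.993250; start (x,ẋ)=(0.563232, 1.286496) → end (x,ẋ)=(1.072169, 2.382088)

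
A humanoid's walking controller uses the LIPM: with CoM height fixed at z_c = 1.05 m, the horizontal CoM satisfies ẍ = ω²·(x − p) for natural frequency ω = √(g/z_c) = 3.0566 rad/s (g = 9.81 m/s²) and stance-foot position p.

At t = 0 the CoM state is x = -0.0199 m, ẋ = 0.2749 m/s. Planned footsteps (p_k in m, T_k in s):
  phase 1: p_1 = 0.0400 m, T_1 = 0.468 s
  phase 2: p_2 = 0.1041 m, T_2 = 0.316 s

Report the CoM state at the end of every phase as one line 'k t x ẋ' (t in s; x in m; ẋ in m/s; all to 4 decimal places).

1 0.4680 0.0849 0.2467
2 0.7840 0.1658 0.3050

phase 1: p=0.0400, T=0.468, ωT=1.430489, cosh=2.209967, sinh=1.970775; start (x,ẋ)=(-0.019900, 0.274900) → end (x,ẋ)=(0.084868, 0.246690)
phase 2: p=0.1041, T=0.316, ωT=0.965886, cosh=1.503880, sinh=1.123234; start (x,ẋ)=(0.084868, 0.246690) → end (x,ẋ)=(0.165830, 0.304962)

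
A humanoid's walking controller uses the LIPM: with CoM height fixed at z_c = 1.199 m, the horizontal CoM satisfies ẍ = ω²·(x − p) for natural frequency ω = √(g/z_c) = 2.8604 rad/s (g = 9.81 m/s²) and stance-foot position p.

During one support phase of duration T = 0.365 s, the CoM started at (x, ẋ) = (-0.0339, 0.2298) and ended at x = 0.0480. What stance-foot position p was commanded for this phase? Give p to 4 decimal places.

p = -0.0036

ωT = 2.8604·0.365 = 1.044046; cosh(ωT) = 1.596357, sinh(ωT) = 1.244330
x(T) = p + (x₀−p)·cosh(ωT) + (ẋ₀/ω)·sinh(ωT) ⇒ p·(1 − cosh) = x(T) − x₀·cosh − (ẋ₀/ω)·sinh
numerator   = 0.0480 − (-0.0339)·1.596357 − (0.2298/2.8604)·1.244330 = 0.002149
denominator = 1 − 1.596357 = -0.596357
p = 0.002149 / -0.596357 = -0.0036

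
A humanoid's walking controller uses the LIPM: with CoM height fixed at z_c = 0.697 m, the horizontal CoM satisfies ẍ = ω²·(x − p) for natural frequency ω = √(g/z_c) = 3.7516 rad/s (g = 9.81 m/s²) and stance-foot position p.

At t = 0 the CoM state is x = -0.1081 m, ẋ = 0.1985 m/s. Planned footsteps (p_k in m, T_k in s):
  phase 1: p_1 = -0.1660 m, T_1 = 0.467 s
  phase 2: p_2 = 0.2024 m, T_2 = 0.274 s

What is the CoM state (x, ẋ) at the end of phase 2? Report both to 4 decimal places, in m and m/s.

x = 0.5148, ẋ = 1.6652

phase 1: p=-0.1660, T=0.467, ωT=1.751997, cosh=2.969767, sinh=2.796340; start (x,ẋ)=(-0.108100, 0.198500) → end (x,ẋ)=(0.153906, 1.196913)
phase 2: p=0.2024, T=0.274, ωT=1.027938, cosh=1.576520, sinh=1.218777; start (x,ẋ)=(0.153906, 1.196913) → end (x,ẋ)=(0.514788, 1.665226)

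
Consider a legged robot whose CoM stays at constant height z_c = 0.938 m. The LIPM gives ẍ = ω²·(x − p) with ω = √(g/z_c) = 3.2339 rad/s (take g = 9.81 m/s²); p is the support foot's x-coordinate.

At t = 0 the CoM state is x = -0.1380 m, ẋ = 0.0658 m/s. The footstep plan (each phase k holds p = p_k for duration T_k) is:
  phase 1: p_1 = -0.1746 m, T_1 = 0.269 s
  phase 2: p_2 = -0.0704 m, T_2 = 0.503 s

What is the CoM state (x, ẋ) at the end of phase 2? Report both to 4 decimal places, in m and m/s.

x = 0.0007, ẋ = 0.2918

phase 1: p=-0.1746, T=0.269, ωT=0.869919, cosh=1.402852, sinh=0.983866; start (x,ẋ)=(-0.138000, 0.065800) → end (x,ẋ)=(-0.103237, 0.208759)
phase 2: p=-0.0704, T=0.503, ωT=1.626652, cosh=2.641700, sinh=2.445114; start (x,ẋ)=(-0.103237, 0.208759) → end (x,ẋ)=(0.000695, 0.291828)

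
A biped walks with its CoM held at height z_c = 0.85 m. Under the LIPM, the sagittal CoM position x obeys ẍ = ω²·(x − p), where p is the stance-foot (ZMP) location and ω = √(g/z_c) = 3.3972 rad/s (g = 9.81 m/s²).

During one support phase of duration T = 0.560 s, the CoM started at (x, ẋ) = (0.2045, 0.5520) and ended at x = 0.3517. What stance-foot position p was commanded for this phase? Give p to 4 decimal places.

ωT = 3.3972·0.560 = 1.902432; cosh(ωT) = 3.425690, sinh(ωT) = 3.276485
x(T) = p + (x₀−p)·cosh(ωT) + (ẋ₀/ω)·sinh(ωT) ⇒ p·(1 − cosh) = x(T) − x₀·cosh − (ẋ₀/ω)·sinh
numerator   = 0.3517 − (0.2045)·3.425690 − (0.5520/3.3972)·3.276485 = -0.881239
denominator = 1 − 3.425690 = -2.425690
p = -0.881239 / -2.425690 = 0.3633

p = 0.3633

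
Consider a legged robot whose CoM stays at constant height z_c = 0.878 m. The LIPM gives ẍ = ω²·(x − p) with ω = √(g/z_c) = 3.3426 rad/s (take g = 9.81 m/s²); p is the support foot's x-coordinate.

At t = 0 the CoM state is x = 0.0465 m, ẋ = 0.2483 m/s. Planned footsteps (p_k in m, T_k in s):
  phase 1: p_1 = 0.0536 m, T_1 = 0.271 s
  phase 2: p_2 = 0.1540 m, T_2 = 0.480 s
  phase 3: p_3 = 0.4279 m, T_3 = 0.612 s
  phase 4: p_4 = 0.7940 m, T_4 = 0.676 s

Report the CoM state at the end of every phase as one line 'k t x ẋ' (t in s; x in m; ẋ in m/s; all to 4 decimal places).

1 0.2710 0.1203 0.3328
2 0.7510 0.3043 0.5920
3 1.3630 0.6155 0.7569
4 2.0390 1.0023 0.8377

phase 1: p=0.0536, T=0.271, ωT=0.905845, cosh=1.439110, sinh=1.034910; start (x,ẋ)=(0.046500, 0.248300) → end (x,ẋ)=(0.120259, 0.332770)
phase 2: p=0.1540, T=0.480, ωT=1.604448, cosh=2.588057, sinh=2.387056; start (x,ẋ)=(0.120259, 0.332770) → end (x,ẋ)=(0.304318, 0.592010)
phase 3: p=0.4279, T=0.612, ωT=2.045671, cosh=3.931821, sinh=3.802527; start (x,ẋ)=(0.304318, 0.592010) → end (x,ẋ)=(0.615466, 0.756911)
phase 4: p=0.7940, T=0.676, ωT=2.259598, cosh=4.841813, sinh=4.737421; start (x,ẋ)=(0.615466, 0.756911) → end (x,ẋ)=(1.002334, 0.837690)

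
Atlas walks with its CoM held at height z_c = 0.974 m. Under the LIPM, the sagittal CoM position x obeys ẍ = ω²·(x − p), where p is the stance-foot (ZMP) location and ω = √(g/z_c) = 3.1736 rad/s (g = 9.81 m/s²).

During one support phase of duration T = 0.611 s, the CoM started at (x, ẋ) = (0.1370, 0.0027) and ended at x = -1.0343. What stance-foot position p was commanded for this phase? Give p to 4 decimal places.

ωT = 3.1736·0.611 = 1.939070; cosh(ωT) = 3.548059, sinh(ωT) = 3.404221
x(T) = p + (x₀−p)·cosh(ωT) + (ẋ₀/ω)·sinh(ωT) ⇒ p·(1 − cosh) = x(T) − x₀·cosh − (ẋ₀/ω)·sinh
numerator   = -1.0343 − (0.1370)·3.548059 − (0.0027/3.1736)·3.404221 = -1.523280
denominator = 1 − 3.548059 = -2.548059
p = -1.523280 / -2.548059 = 0.5978

p = 0.5978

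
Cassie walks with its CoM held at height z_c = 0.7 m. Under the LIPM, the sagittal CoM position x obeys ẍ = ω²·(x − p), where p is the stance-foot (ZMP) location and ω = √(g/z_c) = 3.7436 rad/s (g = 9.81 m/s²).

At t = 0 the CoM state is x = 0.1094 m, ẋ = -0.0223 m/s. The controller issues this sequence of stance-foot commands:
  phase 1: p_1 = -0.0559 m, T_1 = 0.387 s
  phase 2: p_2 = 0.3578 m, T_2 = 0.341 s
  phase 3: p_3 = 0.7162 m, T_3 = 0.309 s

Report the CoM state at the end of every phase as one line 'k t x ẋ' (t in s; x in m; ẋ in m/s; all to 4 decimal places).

phase 1: p=-0.0559, T=0.387, ωT=1.448773, cosh=2.246373, sinh=2.011515; start (x,ẋ)=(0.109400, -0.022300) → end (x,ẋ)=(0.303443, 1.194666)
phase 2: p=0.3578, T=0.341, ωT=1.276568, cosh=1.931655, sinh=1.652661; start (x,ẋ)=(0.303443, 1.194666) → end (x,ẋ)=(0.780202, 1.971381)
phase 3: p=0.7162, T=0.309, ωT=1.156772, cosh=1.747077, sinh=1.432577; start (x,ẋ)=(0.780202, 1.971381) → end (x,ẋ)=(1.582412, 3.787397)

1 0.3870 0.3034 1.1947
2 0.7280 0.7802 1.9714
3 1.0370 1.5824 3.7874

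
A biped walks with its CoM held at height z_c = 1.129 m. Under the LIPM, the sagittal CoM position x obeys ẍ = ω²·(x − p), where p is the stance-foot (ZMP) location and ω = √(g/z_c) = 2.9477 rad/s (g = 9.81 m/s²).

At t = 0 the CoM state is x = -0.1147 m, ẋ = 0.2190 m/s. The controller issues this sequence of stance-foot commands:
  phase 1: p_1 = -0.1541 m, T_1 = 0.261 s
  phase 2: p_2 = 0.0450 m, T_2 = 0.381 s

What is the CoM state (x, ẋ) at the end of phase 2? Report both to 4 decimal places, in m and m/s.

x = 0.0812, ẋ = 0.3130

phase 1: p=-0.1541, T=0.261, ωT=0.769350, cosh=1.310838, sinh=0.847524; start (x,ẋ)=(-0.114700, 0.219000) → end (x,ẋ)=(-0.039486, 0.385504)
phase 2: p=0.0450, T=0.381, ωT=1.123074, cosh=1.699784, sinh=1.374505; start (x,ẋ)=(-0.039486, 0.385504) → end (x,ẋ)=(0.081152, 0.312968)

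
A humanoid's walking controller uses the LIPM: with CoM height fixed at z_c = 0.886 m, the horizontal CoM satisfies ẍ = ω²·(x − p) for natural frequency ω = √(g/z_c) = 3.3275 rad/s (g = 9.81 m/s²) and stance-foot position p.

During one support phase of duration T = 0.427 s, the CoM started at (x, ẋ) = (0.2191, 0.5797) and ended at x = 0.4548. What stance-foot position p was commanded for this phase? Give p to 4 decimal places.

ωT = 3.3275·0.427 = 1.420843; cosh(ωT) = 2.191059, sinh(ωT) = 1.949548
x(T) = p + (x₀−p)·cosh(ωT) + (ẋ₀/ω)·sinh(ωT) ⇒ p·(1 − cosh) = x(T) − x₀·cosh − (ẋ₀/ω)·sinh
numerator   = 0.4548 − (0.2191)·2.191059 − (0.5797/3.3275)·1.949548 = -0.364901
denominator = 1 − 2.191059 = -1.191059
p = -0.364901 / -1.191059 = 0.3064

p = 0.3064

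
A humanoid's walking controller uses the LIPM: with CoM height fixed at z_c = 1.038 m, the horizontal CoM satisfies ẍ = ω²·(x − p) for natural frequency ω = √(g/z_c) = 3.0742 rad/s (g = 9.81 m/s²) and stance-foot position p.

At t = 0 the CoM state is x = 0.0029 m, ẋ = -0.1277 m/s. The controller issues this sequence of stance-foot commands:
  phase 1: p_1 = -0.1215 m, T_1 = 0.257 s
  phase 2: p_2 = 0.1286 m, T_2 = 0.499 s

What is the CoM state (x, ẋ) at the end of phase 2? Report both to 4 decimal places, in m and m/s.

x = -0.0468, ẋ = -0.4232

phase 1: p=-0.1215, T=0.257, ωT=0.790069, cosh=1.328681, sinh=0.874868; start (x,ẋ)=(0.002900, -0.127700) → end (x,ẋ)=(0.007447, 0.164904)
phase 2: p=0.1286, T=0.499, ωT=1.534026, cosh=2.426236, sinh=2.210570; start (x,ẋ)=(0.007447, 0.164904) → end (x,ẋ)=(-0.046769, -0.423231)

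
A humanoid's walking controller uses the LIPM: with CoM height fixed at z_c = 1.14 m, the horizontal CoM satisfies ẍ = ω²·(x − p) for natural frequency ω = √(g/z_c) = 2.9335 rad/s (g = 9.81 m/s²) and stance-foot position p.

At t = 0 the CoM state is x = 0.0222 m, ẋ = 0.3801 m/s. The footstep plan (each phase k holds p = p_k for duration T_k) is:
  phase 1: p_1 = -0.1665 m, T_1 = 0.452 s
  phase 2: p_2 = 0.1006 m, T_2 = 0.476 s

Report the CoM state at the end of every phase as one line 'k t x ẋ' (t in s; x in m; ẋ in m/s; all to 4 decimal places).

phase 1: p=-0.1665, T=0.452, ωT=1.325942, cosh=2.015642, sinh=1.750089; start (x,ẋ)=(0.022200, 0.380100) → end (x,ẋ)=(0.440614, 1.734910)
phase 2: p=0.1006, T=0.476, ωT=1.396346, cosh=2.143954, sinh=1.896455; start (x,ẋ)=(0.440614, 1.734910) → end (x,ẋ)=(1.951164, 5.611153)

1 0.4520 0.4406 1.7349
2 0.9280 1.9512 5.6112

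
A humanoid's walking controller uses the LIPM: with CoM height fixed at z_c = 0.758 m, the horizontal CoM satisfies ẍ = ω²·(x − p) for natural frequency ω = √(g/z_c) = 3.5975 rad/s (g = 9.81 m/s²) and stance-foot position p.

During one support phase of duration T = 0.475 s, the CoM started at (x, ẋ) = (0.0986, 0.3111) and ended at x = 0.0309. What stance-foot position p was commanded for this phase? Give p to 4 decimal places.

p = 0.2599

ωT = 3.5975·0.475 = 1.708813; cosh(ωT) = 2.851740, sinh(ωT) = 2.670660
x(T) = p + (x₀−p)·cosh(ωT) + (ẋ₀/ω)·sinh(ωT) ⇒ p·(1 − cosh) = x(T) − x₀·cosh − (ẋ₀/ω)·sinh
numerator   = 0.0309 − (0.0986)·2.851740 − (0.3111/3.5975)·2.670660 = -0.481231
denominator = 1 − 2.851740 = -1.851740
p = -0.481231 / -1.851740 = 0.2599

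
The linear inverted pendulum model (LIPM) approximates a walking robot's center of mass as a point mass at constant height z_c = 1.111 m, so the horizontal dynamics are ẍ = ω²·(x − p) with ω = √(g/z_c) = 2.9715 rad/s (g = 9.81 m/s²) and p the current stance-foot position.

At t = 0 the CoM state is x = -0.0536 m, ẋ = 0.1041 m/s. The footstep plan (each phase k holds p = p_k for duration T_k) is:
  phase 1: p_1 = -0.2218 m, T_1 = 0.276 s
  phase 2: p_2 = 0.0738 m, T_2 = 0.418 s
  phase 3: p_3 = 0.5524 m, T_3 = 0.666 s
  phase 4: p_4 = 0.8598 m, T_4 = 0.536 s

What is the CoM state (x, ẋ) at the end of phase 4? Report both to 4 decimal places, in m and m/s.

phase 1: p=-0.2218, T=0.276, ωT=0.820134, cosh=1.355588, sinh=0.915216; start (x,ẋ)=(-0.053600, 0.104100) → end (x,ẋ)=(0.038273, 0.598547)
phase 2: p=0.0738, T=0.418, ωT=1.242087, cosh=1.875807, sinh=1.587026; start (x,ẋ)=(0.038273, 0.598547) → end (x,ẋ)=(0.326831, 0.955217)
phase 3: p=0.5524, T=0.666, ωT=1.979019, cosh=3.686923, sinh=3.548718; start (x,ẋ)=(0.326831, 0.955217) → end (x,ẋ)=(0.861514, 1.143183)
phase 4: p=0.8598, T=0.536, ωT=1.592724, cosh=2.560248, sinh=2.356877; start (x,ẋ)=(0.861514, 1.143183) → end (x,ẋ)=(1.770916, 2.938835)

x = 1.7709, ẋ = 2.9388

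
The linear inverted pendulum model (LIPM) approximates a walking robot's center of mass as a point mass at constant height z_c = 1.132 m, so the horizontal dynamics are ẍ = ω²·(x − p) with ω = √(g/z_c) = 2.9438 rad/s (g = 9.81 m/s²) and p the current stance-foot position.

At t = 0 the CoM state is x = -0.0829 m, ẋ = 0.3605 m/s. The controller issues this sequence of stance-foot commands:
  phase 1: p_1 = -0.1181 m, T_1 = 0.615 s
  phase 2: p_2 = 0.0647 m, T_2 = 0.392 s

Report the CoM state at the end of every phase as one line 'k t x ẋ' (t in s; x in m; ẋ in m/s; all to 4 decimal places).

phase 1: p=-0.1181, T=0.615, ωT=1.810437, cosh=3.138350, sinh=2.974768; start (x,ẋ)=(-0.082900, 0.360500) → end (x,ẋ)=(0.356662, 1.439626)
phase 2: p=0.0647, T=0.392, ωT=1.153970, cosh=1.743068, sinh=1.427686; start (x,ẋ)=(0.356662, 1.439626) → end (x,ẋ)=(1.271801, 3.736432)

1 0.6150 0.3567 1.4396
2 1.0070 1.2718 3.7364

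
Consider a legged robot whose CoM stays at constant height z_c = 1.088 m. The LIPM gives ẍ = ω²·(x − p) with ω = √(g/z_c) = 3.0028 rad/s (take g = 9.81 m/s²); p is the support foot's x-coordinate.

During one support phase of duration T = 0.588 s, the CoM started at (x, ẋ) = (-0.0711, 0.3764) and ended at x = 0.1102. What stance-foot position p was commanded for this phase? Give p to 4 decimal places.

p = 0.0157

ωT = 3.0028·0.588 = 1.765646; cosh(ωT) = 3.008213, sinh(ωT) = 2.837137
x(T) = p + (x₀−p)·cosh(ωT) + (ẋ₀/ω)·sinh(ωT) ⇒ p·(1 − cosh) = x(T) − x₀·cosh − (ẋ₀/ω)·sinh
numerator   = 0.1102 − (-0.0711)·3.008213 − (0.3764/3.0028)·2.837137 = -0.031550
denominator = 1 − 3.008213 = -2.008213
p = -0.031550 / -2.008213 = 0.0157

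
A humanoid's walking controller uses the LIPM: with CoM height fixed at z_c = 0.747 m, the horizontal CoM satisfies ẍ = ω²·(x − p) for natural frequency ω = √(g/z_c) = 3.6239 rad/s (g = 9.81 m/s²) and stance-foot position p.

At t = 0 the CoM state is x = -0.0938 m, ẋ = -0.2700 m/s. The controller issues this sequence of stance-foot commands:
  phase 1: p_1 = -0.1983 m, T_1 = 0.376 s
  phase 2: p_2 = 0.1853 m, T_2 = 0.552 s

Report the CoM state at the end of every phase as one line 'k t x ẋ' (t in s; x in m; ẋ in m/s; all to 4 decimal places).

1 0.3760 -0.1168 0.1293
2 0.9280 -0.8223 -3.4858

phase 1: p=-0.1983, T=0.376, ωT=1.362586, cosh=2.081141, sinh=1.825143; start (x,ẋ)=(-0.093800, -0.270000) → end (x,ẋ)=(-0.116804, 0.129269)
phase 2: p=0.1853, T=0.552, ωT=2.000393, cosh=3.763621, sinh=3.628338; start (x,ẋ)=(-0.116804, 0.129269) → end (x,ẋ)=(-0.822276, -3.485762)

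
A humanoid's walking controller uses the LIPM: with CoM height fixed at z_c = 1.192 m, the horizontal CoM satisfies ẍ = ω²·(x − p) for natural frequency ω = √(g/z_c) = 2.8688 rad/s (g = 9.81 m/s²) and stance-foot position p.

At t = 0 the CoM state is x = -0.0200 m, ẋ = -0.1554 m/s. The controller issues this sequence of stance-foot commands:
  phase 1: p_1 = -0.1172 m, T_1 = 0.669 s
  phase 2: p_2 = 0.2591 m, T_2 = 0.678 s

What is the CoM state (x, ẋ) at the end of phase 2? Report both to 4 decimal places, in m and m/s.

x = -0.0565, ẋ = -0.7602

phase 1: p=-0.1172, T=0.669, ωT=1.919227, cosh=3.481205, sinh=3.334484; start (x,ẋ)=(-0.020000, -0.155400) → end (x,ẋ)=(0.040547, 0.388833)
phase 2: p=0.2591, T=0.678, ωT=1.945046, cosh=3.568468, sinh=3.425488; start (x,ẋ)=(0.040547, 0.388833) → end (x,ẋ)=(-0.056512, -0.760186)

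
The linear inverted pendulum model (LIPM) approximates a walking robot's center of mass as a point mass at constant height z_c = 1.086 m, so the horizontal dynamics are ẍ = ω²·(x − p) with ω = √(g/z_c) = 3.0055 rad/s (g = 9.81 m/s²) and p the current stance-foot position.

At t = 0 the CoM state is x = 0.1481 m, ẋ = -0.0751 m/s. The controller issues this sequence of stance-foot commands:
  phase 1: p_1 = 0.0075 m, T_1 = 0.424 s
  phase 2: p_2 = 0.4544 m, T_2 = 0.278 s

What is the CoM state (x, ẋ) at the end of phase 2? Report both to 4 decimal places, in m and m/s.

x = 0.3290, ẋ = 0.1452

phase 1: p=0.0075, T=0.424, ωT=1.274332, cosh=1.927965, sinh=1.648347; start (x,ẋ)=(0.148100, -0.075100) → end (x,ẋ)=(0.237384, 0.551757)
phase 2: p=0.4544, T=0.278, ωT=0.835529, cosh=1.369839, sinh=0.936194; start (x,ẋ)=(0.237384, 0.551757) → end (x,ẋ)=(0.328991, 0.145193)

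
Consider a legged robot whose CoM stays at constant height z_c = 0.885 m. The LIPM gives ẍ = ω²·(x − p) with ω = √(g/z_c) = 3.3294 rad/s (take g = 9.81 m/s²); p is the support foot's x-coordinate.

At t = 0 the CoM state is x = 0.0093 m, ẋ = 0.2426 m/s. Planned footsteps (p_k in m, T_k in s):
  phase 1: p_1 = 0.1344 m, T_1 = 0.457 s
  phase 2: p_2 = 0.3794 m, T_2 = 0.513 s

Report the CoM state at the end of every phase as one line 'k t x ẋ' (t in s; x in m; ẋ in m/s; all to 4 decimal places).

1 0.4570 -0.0068 -0.3262
2 0.9700 -0.9826 -4.3606

phase 1: p=0.1344, T=0.457, ωT=1.521536, cosh=2.398814, sinh=2.180438; start (x,ẋ)=(0.009300, 0.242600) → end (x,ẋ)=(-0.006812, -0.326217)
phase 2: p=0.3794, T=0.513, ωT=1.707982, cosh=2.849524, sinh=2.668293; start (x,ẋ)=(-0.006812, -0.326217) → end (x,ẋ)=(-0.982562, -4.360599)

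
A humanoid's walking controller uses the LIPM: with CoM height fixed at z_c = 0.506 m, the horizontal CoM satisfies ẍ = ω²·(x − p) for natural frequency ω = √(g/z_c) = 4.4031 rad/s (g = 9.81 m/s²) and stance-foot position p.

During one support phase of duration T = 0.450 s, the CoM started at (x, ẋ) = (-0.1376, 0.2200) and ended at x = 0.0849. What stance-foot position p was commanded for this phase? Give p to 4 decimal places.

ωT = 4.4031·0.450 = 1.981395; cosh(ωT) = 3.695365, sinh(ωT) = 3.557488
x(T) = p + (x₀−p)·cosh(ωT) + (ẋ₀/ω)·sinh(ωT) ⇒ p·(1 − cosh) = x(T) − x₀·cosh − (ẋ₀/ω)·sinh
numerator   = 0.0849 − (-0.1376)·3.695365 − (0.2200/4.4031)·3.557488 = 0.415633
denominator = 1 − 3.695365 = -2.695365
p = 0.415633 / -2.695365 = -0.1542

p = -0.1542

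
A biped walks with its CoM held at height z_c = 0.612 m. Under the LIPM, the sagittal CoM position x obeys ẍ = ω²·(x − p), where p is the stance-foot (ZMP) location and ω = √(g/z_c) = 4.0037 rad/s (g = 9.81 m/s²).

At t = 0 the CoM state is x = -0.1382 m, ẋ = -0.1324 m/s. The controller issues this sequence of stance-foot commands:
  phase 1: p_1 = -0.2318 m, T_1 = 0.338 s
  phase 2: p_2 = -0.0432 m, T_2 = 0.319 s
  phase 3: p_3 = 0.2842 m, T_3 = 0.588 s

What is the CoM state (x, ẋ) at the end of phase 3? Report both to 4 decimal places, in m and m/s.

x = -0.5951, ẋ = -3.3793

phase 1: p=-0.2318, T=0.338, ωT=1.353251, cosh=2.064192, sinh=1.805793; start (x,ẋ)=(-0.138200, -0.132400) → end (x,ẋ)=(-0.098308, 0.403415)
phase 2: p=-0.0432, T=0.319, ωT=1.277180, cosh=1.932667, sinh=1.653845; start (x,ẋ)=(-0.098308, 0.403415) → end (x,ẋ)=(0.016937, 0.414769)
phase 3: p=0.2842, T=0.588, ωT=2.354176, cosh=5.312208, sinh=5.217237; start (x,ẋ)=(0.016937, 0.414769) → end (x,ẋ)=(-0.595071, -3.379323)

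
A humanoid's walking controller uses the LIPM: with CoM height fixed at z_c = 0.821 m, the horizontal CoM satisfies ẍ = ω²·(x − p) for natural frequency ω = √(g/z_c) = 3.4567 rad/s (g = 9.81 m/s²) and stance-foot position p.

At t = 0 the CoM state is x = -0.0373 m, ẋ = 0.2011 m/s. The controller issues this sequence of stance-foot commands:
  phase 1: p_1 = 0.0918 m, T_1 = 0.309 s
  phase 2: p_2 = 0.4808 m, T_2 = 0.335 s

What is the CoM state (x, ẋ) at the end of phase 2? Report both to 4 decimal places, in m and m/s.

x = -0.5381, ẋ = -3.0298

phase 1: p=0.0918, T=0.309, ωT=1.068120, cosh=1.626779, sinh=1.283125; start (x,ẋ)=(-0.037300, 0.201100) → end (x,ẋ)=(-0.043569, -0.245462)
phase 2: p=0.4808, T=0.335, ωT=1.157995, cosh=1.748829, sinh=1.434713; start (x,ẋ)=(-0.043569, -0.245462) → end (x,ẋ)=(-0.538111, -3.029813)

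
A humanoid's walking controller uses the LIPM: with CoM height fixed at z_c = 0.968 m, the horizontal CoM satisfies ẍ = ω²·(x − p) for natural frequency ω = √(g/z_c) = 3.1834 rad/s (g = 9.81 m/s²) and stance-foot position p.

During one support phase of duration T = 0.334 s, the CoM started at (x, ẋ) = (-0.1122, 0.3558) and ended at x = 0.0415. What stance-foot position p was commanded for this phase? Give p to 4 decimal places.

p = -0.1302

ωT = 3.1834·0.334 = 1.063256; cosh(ωT) = 1.620556, sinh(ωT) = 1.275227
x(T) = p + (x₀−p)·cosh(ωT) + (ẋ₀/ω)·sinh(ωT) ⇒ p·(1 − cosh) = x(T) − x₀·cosh − (ẋ₀/ω)·sinh
numerator   = 0.0415 − (-0.1122)·1.620556 − (0.3558/3.1834)·1.275227 = 0.080798
denominator = 1 − 1.620556 = -0.620556
p = 0.080798 / -0.620556 = -0.1302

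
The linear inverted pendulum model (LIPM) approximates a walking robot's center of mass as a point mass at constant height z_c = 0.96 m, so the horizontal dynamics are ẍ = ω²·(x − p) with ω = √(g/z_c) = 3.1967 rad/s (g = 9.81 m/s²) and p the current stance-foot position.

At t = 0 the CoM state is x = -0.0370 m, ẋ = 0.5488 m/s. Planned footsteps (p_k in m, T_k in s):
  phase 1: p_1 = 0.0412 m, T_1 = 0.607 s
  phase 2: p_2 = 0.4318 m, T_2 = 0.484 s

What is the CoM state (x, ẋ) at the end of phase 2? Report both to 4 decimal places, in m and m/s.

x = 0.9975, ẋ = 2.0986

phase 1: p=0.0412, T=0.607, ωT=1.940397, cosh=3.552580, sinh=3.408933; start (x,ẋ)=(-0.037000, 0.548800) → end (x,ẋ)=(0.348624, 1.097484)
phase 2: p=0.4318, T=0.484, ωT=1.547203, cosh=2.455576, sinh=2.242734; start (x,ẋ)=(0.348624, 1.097484) → end (x,ẋ)=(0.997525, 2.098637)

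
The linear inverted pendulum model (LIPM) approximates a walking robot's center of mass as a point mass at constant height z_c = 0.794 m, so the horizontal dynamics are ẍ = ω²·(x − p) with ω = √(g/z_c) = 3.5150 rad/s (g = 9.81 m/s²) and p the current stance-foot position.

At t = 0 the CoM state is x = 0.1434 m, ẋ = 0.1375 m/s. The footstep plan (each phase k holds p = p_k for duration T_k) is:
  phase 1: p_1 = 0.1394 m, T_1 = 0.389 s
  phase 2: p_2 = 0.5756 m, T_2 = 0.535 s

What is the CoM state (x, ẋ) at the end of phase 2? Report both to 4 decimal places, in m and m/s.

phase 1: p=0.1394, T=0.389, ωT=1.367335, cosh=2.089831, sinh=1.835046; start (x,ẋ)=(0.143400, 0.137500) → end (x,ẋ)=(0.219543, 0.313153)
phase 2: p=0.5756, T=0.535, ωT=1.880525, cosh=3.354728, sinh=3.202218; start (x,ẋ)=(0.219543, 0.313153) → end (x,ẋ)=(-0.333589, -2.957166)

x = -0.3336, ẋ = -2.9572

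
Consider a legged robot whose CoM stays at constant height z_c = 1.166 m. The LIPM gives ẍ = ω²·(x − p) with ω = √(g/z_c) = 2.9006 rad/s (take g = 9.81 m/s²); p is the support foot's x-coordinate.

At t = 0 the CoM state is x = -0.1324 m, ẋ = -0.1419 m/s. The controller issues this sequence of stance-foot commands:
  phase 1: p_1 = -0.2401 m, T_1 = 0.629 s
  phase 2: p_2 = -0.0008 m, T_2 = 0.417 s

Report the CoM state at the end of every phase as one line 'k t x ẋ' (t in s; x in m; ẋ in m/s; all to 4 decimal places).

1 0.6290 -0.0453 0.4919
2 1.0460 0.1769 0.7008

phase 1: p=-0.2401, T=0.629, ωT=1.824477, cosh=3.180428, sinh=3.019126; start (x,ẋ)=(-0.132400, -0.141900) → end (x,ẋ)=(-0.045266, 0.491856)
phase 2: p=-0.0008, T=0.417, ωT=1.209550, cosh=1.825154, sinh=1.526823; start (x,ẋ)=(-0.045266, 0.491856) → end (x,ẋ)=(0.176946, 0.700785)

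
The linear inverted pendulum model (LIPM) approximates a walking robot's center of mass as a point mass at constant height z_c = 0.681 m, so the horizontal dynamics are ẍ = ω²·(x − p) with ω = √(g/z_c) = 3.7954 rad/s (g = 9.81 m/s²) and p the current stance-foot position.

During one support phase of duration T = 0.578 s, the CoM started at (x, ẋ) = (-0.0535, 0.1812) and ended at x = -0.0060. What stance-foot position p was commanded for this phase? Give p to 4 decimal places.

ωT = 3.7954·0.578 = 2.193741; cosh(ωT) = 4.540101, sinh(ωT) = 4.428603
x(T) = p + (x₀−p)·cosh(ωT) + (ẋ₀/ω)·sinh(ωT) ⇒ p·(1 − cosh) = x(T) − x₀·cosh − (ẋ₀/ω)·sinh
numerator   = -0.0060 − (-0.0535)·4.540101 − (0.1812/3.7954)·4.428603 = 0.025465
denominator = 1 − 4.540101 = -3.540101
p = 0.025465 / -3.540101 = -0.0072

p = -0.0072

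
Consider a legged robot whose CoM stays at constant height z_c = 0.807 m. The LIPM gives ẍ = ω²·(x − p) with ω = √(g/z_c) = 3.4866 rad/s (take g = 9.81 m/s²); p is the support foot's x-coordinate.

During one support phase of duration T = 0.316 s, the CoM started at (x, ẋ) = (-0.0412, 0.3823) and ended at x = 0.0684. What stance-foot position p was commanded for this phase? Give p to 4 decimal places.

ωT = 3.4866·0.316 = 1.101766; cosh(ωT) = 1.670879, sinh(ωT) = 1.338595
x(T) = p + (x₀−p)·cosh(ωT) + (ẋ₀/ω)·sinh(ωT) ⇒ p·(1 − cosh) = x(T) − x₀·cosh − (ẋ₀/ω)·sinh
numerator   = 0.0684 − (-0.0412)·1.670879 − (0.3823/3.4866)·1.338595 = -0.009535
denominator = 1 − 1.670879 = -0.670879
p = -0.009535 / -0.670879 = 0.0142

p = 0.0142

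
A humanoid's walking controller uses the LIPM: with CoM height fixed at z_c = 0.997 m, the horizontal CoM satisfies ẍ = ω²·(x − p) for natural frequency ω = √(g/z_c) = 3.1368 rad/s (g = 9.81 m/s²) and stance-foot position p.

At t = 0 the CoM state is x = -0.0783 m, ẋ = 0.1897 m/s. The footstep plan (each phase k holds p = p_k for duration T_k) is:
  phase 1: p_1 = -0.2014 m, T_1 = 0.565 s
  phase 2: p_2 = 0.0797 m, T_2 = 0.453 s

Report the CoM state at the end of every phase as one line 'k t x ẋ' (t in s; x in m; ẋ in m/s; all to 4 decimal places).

1 0.5650 0.3440 1.6775
2 1.0180 1.7017 5.2927

phase 1: p=-0.2014, T=0.565, ωT=1.772292, cosh=3.027134, sinh=2.857191; start (x,ẋ)=(-0.078300, 0.189700) → end (x,ẋ)=(0.344031, 1.677523)
phase 2: p=0.0797, T=0.453, ωT=1.420970, cosh=2.191308, sinh=1.949829; start (x,ẋ)=(0.344031, 1.677523) → end (x,ẋ)=(1.701675, 5.292676)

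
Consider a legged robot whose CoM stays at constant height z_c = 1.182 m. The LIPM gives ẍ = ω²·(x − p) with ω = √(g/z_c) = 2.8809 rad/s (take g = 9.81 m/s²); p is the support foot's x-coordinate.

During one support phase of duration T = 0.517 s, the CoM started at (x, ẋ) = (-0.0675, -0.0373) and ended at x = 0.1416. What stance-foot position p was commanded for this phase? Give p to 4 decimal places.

p = -0.2452

ωT = 2.8809·0.517 = 1.489425; cosh(ωT) = 2.330024, sinh(ωT) = 2.104522
x(T) = p + (x₀−p)·cosh(ωT) + (ẋ₀/ω)·sinh(ωT) ⇒ p·(1 − cosh) = x(T) − x₀·cosh − (ẋ₀/ω)·sinh
numerator   = 0.1416 − (-0.0675)·2.330024 − (-0.0373/2.8809)·2.104522 = 0.326125
denominator = 1 − 2.330024 = -1.330024
p = 0.326125 / -1.330024 = -0.2452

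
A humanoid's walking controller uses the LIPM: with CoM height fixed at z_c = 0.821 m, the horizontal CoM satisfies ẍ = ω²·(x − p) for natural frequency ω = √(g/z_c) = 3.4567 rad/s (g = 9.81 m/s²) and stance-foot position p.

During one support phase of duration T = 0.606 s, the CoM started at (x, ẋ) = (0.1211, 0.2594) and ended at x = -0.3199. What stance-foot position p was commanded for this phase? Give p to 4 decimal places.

p = 0.3584

ωT = 3.4567·0.606 = 2.094760; cosh(ωT) = 4.123296, sinh(ωT) = 4.000196
x(T) = p + (x₀−p)·cosh(ωT) + (ẋ₀/ω)·sinh(ωT) ⇒ p·(1 − cosh) = x(T) − x₀·cosh − (ẋ₀/ω)·sinh
numerator   = -0.3199 − (0.1211)·4.123296 − (0.2594/3.4567)·4.000196 = -1.119417
denominator = 1 − 4.123296 = -3.123296
p = -1.119417 / -3.123296 = 0.3584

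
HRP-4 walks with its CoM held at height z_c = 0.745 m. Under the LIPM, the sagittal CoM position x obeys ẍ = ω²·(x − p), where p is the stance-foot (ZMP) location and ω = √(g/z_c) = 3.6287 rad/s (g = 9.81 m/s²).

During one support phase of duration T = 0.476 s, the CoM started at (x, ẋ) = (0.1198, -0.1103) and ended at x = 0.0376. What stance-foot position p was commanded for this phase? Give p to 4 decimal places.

p = 0.1195

ωT = 3.6287·0.476 = 1.727261; cosh(ωT) = 2.901499, sinh(ωT) = 2.723728
x(T) = p + (x₀−p)·cosh(ωT) + (ẋ₀/ω)·sinh(ωT) ⇒ p·(1 − cosh) = x(T) − x₀·cosh − (ẋ₀/ω)·sinh
numerator   = 0.0376 − (0.1198)·2.901499 − (-0.1103/3.6287)·2.723728 = -0.227208
denominator = 1 − 2.901499 = -1.901499
p = -0.227208 / -1.901499 = 0.1195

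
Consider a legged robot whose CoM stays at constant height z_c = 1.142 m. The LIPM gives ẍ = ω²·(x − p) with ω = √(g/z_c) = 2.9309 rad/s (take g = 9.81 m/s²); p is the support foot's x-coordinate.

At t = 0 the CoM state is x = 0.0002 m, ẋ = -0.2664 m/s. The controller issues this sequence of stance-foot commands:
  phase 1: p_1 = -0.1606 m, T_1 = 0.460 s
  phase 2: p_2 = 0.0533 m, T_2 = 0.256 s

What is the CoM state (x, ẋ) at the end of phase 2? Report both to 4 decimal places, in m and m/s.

phase 1: p=-0.1606, T=0.460, ωT=1.348214, cosh=2.055123, sinh=1.795419; start (x,ẋ)=(0.000200, -0.266400) → end (x,ẋ)=(0.006672, 0.298676)
phase 2: p=0.0533, T=0.256, ωT=0.750310, cosh=1.294939, sinh=0.822719; start (x,ẋ)=(0.006672, 0.298676) → end (x,ẋ)=(0.076759, 0.274332)

x = 0.0768, ẋ = 0.2743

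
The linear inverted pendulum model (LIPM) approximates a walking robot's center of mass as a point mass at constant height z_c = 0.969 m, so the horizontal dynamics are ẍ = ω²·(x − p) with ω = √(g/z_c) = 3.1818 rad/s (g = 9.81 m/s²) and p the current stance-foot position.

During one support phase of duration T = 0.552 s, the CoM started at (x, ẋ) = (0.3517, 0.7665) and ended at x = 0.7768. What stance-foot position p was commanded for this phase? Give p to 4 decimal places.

ωT = 3.1818·0.552 = 1.756354; cosh(ωT) = 2.981977, sinh(ωT) = 2.809304
x(T) = p + (x₀−p)·cosh(ωT) + (ẋ₀/ω)·sinh(ωT) ⇒ p·(1 − cosh) = x(T) − x₀·cosh − (ẋ₀/ω)·sinh
numerator   = 0.7768 − (0.3517)·2.981977 − (0.7665/3.1818)·2.809304 = -0.948727
denominator = 1 − 2.981977 = -1.981977
p = -0.948727 / -1.981977 = 0.4787

p = 0.4787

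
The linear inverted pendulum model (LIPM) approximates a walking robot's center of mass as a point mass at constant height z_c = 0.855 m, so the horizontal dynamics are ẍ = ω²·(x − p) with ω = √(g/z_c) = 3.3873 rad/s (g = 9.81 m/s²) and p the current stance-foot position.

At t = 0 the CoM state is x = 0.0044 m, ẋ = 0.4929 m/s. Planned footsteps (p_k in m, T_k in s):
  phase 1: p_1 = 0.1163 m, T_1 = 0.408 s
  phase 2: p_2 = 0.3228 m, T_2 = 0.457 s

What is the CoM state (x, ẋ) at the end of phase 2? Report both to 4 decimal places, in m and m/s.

phase 1: p=0.1163, T=0.408, ωT=1.382018, cosh=2.117002, sinh=1.865931; start (x,ẋ)=(0.004400, 0.492900) → end (x,ẋ)=(0.150927, 0.336210)
phase 2: p=0.3228, T=0.457, ωT=1.547996, cosh=2.457356, sinh=2.244682; start (x,ẋ)=(0.150927, 0.336210) → end (x,ẋ)=(0.123245, -0.480635)

x = 0.1232, ẋ = -0.4806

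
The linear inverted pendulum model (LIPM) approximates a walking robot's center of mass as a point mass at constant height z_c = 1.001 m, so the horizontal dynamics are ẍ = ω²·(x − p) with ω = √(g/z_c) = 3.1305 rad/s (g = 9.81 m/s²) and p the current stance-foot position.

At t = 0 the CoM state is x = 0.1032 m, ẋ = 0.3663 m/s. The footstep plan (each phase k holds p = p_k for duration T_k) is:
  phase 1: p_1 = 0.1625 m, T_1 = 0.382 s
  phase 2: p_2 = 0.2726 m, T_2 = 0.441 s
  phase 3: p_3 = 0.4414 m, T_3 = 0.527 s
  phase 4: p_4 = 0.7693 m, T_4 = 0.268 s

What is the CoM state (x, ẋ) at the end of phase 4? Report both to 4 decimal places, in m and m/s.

phase 1: p=0.1625, T=0.382, ωT=1.195851, cosh=1.804408, sinh=1.501962; start (x,ẋ)=(0.103200, 0.366300) → end (x,ẋ)=(0.231243, 0.382133)
phase 2: p=0.2726, T=0.441, ωT=1.380551, cosh=2.114265, sinh=1.862825; start (x,ẋ)=(0.231243, 0.382133) → end (x,ẋ)=(0.412551, 0.566755)
phase 3: p=0.4414, T=0.527, ωT=1.649774, cosh=2.698947, sinh=2.506854; start (x,ẋ)=(0.412551, 0.566755) → end (x,ẋ)=(0.817387, 1.303246)
phase 4: p=0.7693, T=0.268, ωT=0.838974, cosh=1.373073, sinh=0.940919; start (x,ẋ)=(0.817387, 1.303246) → end (x,ẋ)=(1.227037, 1.931094)

x = 1.2270, ẋ = 1.9311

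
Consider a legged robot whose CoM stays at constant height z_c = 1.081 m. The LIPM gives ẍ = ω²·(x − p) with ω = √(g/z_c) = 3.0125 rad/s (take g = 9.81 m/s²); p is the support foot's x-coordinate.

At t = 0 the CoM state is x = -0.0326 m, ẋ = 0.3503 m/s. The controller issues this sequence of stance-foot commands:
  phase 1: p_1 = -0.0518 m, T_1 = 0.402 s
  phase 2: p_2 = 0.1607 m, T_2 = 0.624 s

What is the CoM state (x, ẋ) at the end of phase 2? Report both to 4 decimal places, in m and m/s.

x = 0.9361, ẋ = 2.4468

phase 1: p=-0.0518, T=0.402, ωT=1.211025, cosh=1.827408, sinh=1.529516; start (x,ẋ)=(-0.032600, 0.350300) → end (x,ẋ)=(0.161142, 0.728608)
phase 2: p=0.1607, T=0.624, ωT=1.879800, cosh=3.352407, sinh=3.199787; start (x,ẋ)=(0.161142, 0.728608) → end (x,ẋ)=(0.936086, 2.446849)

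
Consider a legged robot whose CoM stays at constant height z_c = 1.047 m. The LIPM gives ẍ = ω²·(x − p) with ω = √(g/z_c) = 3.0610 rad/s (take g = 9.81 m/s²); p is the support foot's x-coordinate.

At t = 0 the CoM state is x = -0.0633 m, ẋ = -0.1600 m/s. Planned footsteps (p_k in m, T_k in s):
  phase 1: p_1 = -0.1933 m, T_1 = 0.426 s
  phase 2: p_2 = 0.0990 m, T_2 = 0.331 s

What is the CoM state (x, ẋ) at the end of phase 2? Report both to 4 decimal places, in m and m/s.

x = 0.0467, ẋ = 0.1099

phase 1: p=-0.1933, T=0.426, ωT=1.303986, cosh=1.977700, sinh=1.706252; start (x,ẋ)=(-0.063300, -0.160000) → end (x,ẋ)=(-0.025386, 0.362537)
phase 2: p=0.0990, T=0.331, ωT=1.013191, cosh=1.558717, sinh=1.195659; start (x,ẋ)=(-0.025386, 0.362537) → end (x,ẋ)=(0.046729, 0.109852)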